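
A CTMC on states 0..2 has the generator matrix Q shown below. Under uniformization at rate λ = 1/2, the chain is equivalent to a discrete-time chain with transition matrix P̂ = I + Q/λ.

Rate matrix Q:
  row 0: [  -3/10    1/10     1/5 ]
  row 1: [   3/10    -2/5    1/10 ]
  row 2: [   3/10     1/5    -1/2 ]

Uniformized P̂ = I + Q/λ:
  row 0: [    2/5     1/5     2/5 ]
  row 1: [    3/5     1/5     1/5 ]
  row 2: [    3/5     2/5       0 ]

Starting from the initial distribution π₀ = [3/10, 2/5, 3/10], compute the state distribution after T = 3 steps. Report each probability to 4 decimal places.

t=0: π = [0.3000, 0.4000, 0.3000]
t=1: π = [0.5400, 0.2600, 0.2000]
t=2: π = [0.4920, 0.2400, 0.2680]
t=3: π = [0.5016, 0.2536, 0.2448]

π = [0.5016, 0.2536, 0.2448]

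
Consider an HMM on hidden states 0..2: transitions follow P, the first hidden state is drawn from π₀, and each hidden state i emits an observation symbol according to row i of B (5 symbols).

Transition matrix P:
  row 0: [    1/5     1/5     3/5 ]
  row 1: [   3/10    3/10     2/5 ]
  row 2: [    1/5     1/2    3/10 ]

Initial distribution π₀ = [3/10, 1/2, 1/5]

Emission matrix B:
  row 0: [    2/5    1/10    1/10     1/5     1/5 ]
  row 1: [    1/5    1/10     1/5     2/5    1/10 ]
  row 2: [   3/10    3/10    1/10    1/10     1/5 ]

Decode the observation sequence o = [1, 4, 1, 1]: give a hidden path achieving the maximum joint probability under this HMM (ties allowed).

t=0: δ = [3.000e-02, 5.000e-02, 6.000e-02]  (obs o_0=1)
t=1: δ = [3.000e-03, 3.000e-03, 4.000e-03]  ψ = [1, 2, 1]  (obs o_1=4)
t=2: δ = [9.000e-05, 2.000e-04, 5.400e-04]  ψ = [1, 2, 0]  (obs o_2=1)
t=3: δ = [1.080e-05, 2.700e-05, 4.860e-05]  ψ = [2, 2, 2]  (obs o_3=1)
backtrack: best end state = 2; path = [1, 0, 2, 2]

path = [1, 0, 2, 2]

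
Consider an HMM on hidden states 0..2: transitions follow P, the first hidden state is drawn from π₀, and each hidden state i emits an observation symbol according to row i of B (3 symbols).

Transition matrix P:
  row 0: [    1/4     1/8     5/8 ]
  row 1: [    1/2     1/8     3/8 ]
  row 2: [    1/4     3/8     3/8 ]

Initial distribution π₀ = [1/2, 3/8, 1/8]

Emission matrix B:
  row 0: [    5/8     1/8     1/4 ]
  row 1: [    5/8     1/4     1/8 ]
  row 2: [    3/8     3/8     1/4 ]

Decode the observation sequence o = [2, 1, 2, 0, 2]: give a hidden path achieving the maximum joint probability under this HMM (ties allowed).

path = [0, 2, 2, 1, 0]

t=0: δ = [1.250e-01, 4.688e-02, 3.125e-02]  (obs o_0=2)
t=1: δ = [3.906e-03, 3.906e-03, 2.930e-02]  ψ = [0, 0, 0]  (obs o_1=1)
t=2: δ = [1.831e-03, 1.373e-03, 2.747e-03]  ψ = [2, 2, 2]  (obs o_2=2)
t=3: δ = [4.292e-04, 6.437e-04, 4.292e-04]  ψ = [1, 2, 0]  (obs o_3=0)
t=4: δ = [8.047e-05, 2.012e-05, 6.706e-05]  ψ = [1, 2, 0]  (obs o_4=2)
backtrack: best end state = 0; path = [0, 2, 2, 1, 0]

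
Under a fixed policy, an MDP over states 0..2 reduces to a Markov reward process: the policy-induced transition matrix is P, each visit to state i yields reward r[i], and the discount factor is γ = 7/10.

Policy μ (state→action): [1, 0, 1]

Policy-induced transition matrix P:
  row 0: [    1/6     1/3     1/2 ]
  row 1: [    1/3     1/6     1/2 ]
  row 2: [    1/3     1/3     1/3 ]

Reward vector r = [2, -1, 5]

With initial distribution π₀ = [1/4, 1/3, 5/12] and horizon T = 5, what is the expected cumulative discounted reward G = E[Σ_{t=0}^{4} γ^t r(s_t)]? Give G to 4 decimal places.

G = 6.5748

t=0: π = [0.2500, 0.3333, 0.4167], E[r] = 2.2500, γ^t·E[r] = 2.250000, running G = 2.250000
t=1: π = [0.2917, 0.2778, 0.4306], E[r] = 2.4583, γ^t·E[r] = 1.720833, running G = 3.970833
t=2: π = [0.2847, 0.2870, 0.4282], E[r] = 2.4236, γ^t·E[r] = 1.187569, running G = 5.158403
t=3: π = [0.2859, 0.2855, 0.4286], E[r] = 2.4294, γ^t·E[r] = 0.833284, running G = 5.991686
t=4: π = [0.2857, 0.2858, 0.4286], E[r] = 2.4284, γ^t·E[r] = 0.583067, running G = 6.574753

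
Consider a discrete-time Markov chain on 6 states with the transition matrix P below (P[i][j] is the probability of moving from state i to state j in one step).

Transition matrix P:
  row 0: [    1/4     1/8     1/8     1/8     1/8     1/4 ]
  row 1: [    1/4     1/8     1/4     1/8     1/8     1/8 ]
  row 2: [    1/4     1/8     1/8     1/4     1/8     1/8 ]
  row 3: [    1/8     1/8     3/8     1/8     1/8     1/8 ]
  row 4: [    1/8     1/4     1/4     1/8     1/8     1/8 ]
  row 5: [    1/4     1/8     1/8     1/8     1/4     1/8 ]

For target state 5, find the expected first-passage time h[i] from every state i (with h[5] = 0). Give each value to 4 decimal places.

h = [5.7580, 6.5823, 6.5939, 6.6867, 6.6853, 0.0000]

First-step conditioning: h[5] = 0; for i ≠ 5, h[i] = 1 + Σ_k P[i][k]·h[k].
  h[0] = 1 + 1/4·h[0] + 1/8·h[1] + 1/8·h[2] + 1/8·h[3] + 1/8·h[4]
  h[1] = 1 + 1/4·h[0] + 1/8·h[1] + 1/4·h[2] + 1/8·h[3] + 1/8·h[4]
  h[2] = 1 + 1/4·h[0] + 1/8·h[1] + 1/8·h[2] + 1/4·h[3] + 1/8·h[4]
  h[3] = 1 + 1/8·h[0] + 1/8·h[1] + 3/8·h[2] + 1/8·h[3] + 1/8·h[4]
  h[4] = 1 + 1/8·h[0] + 1/4·h[1] + 1/4·h[2] + 1/8·h[3] + 1/8·h[4]
Solving the 5×5 linear system over states ≠ 5 gives exactly h = [31744/5513, 36288/5513, 36352/5513, 36864/5513, 36856/5513, 0] (h[5] = 0 is the target).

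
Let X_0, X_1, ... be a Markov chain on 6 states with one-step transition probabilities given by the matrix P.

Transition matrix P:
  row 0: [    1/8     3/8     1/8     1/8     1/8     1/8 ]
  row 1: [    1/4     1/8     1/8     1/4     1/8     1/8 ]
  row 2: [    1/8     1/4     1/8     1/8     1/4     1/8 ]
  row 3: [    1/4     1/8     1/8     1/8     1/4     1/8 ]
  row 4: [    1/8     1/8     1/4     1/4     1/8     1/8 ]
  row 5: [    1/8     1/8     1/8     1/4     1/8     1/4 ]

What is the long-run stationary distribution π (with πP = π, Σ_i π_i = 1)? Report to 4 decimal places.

Balance equations π_j = Σ_i π_i·P[i][j]:
  π_0 = 1/8·π_0 + 1/4·π_1 + 1/8·π_2 + 1/4·π_3 + 1/8·π_4 + 1/8·π_5
  π_1 = 3/8·π_0 + 1/8·π_1 + 1/4·π_2 + 1/8·π_3 + 1/8·π_4 + 1/8·π_5
  π_2 = 1/8·π_0 + 1/8·π_1 + 1/8·π_2 + 1/8·π_3 + 1/4·π_4 + 1/8·π_5
  π_3 = 1/8·π_0 + 1/4·π_1 + 1/8·π_2 + 1/8·π_3 + 1/4·π_4 + 1/4·π_5
  π_4 = 1/8·π_0 + 1/8·π_1 + 1/4·π_2 + 1/4·π_3 + 1/8·π_4 + 1/8·π_5
  normalize: π_0 + π_1 + π_2 + π_3 + π_4 + π_5 = 1
Solving the linear system gives exactly π = [6131/35721, 6649/35721, 5209/35721, 106/567, 5951/35721, 1/7].

π = [0.1716, 0.1861, 0.1458, 0.1869, 0.1666, 0.1429]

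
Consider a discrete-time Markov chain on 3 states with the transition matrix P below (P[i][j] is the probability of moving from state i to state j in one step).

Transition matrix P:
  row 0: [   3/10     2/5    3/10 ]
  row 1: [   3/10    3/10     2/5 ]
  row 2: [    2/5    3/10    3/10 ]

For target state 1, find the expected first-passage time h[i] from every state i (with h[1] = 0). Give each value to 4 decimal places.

h = [2.7027, 0.0000, 2.9730]

First-step conditioning: h[1] = 0; for i ≠ 1, h[i] = 1 + Σ_k P[i][k]·h[k].
  h[0] = 1 + 3/10·h[0] + 3/10·h[2]
  h[2] = 1 + 2/5·h[0] + 3/10·h[2]
Solving the 2×2 linear system over states ≠ 1 gives exactly h = [100/37, 0, 110/37] (h[1] = 0 is the target).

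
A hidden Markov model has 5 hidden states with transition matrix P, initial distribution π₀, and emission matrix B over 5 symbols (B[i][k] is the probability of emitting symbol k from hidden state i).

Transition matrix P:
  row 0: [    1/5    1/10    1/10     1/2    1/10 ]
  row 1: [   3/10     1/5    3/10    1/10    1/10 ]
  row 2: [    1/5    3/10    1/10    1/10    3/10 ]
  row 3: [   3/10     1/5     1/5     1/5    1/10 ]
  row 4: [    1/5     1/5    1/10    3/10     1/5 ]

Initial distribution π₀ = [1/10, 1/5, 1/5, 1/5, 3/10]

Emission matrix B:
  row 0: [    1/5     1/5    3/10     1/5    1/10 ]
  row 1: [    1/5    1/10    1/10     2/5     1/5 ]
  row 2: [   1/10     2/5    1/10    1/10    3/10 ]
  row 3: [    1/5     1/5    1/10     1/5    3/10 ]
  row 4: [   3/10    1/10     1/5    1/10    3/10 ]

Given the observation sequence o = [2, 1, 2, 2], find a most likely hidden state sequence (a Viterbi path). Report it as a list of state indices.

path = [4, 3, 0, 0]

t=0: δ = [3.000e-02, 2.000e-02, 2.000e-02, 2.000e-02, 6.000e-02]  (obs o_0=2)
t=1: δ = [2.400e-03, 1.200e-03, 2.400e-03, 3.600e-03, 1.200e-03]  ψ = [4, 4, 1, 4, 4]  (obs o_1=1)
t=2: δ = [3.240e-04, 7.200e-05, 7.200e-05, 1.200e-04, 1.440e-04]  ψ = [3, 2, 3, 0, 2]  (obs o_2=2)
t=3: δ = [1.944e-05, 3.240e-06, 3.240e-06, 1.620e-05, 6.480e-06]  ψ = [0, 0, 0, 0, 0]  (obs o_3=2)
backtrack: best end state = 0; path = [4, 3, 0, 0]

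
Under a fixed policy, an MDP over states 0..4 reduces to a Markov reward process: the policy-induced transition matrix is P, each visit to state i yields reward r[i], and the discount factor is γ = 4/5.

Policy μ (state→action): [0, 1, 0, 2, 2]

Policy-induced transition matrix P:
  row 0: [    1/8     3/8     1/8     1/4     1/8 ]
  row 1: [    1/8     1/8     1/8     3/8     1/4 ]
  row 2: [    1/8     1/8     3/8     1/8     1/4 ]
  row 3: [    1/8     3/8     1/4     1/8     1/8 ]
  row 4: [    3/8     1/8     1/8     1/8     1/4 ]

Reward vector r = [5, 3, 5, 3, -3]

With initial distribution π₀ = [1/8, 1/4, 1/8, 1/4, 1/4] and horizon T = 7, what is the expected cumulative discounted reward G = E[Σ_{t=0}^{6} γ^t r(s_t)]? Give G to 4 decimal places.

G = 9.4812

t=0: π = [0.1250, 0.2500, 0.1250, 0.2500, 0.2500], E[r] = 2.0000, γ^t·E[r] = 2.000000, running G = 2.000000
t=1: π = [0.1875, 0.2188, 0.1875, 0.2031, 0.2031], E[r] = 2.5313, γ^t·E[r] = 2.025000, running G = 4.025000
t=2: π = [0.1758, 0.2227, 0.1973, 0.2031, 0.2012], E[r] = 2.5391, γ^t·E[r] = 1.625000, running G = 5.650000
t=3: π = [0.1753, 0.2197, 0.1997, 0.2026, 0.2026], E[r] = 2.5342, γ^t·E[r] = 1.297500, running G = 6.947500
t=4: π = [0.1757, 0.2195, 0.2003, 0.2018, 0.2028], E[r] = 2.5353, γ^t·E[r] = 1.038450, running G = 7.985950
t=5: π = [0.1757, 0.2194, 0.2003, 0.2018, 0.2028], E[r] = 2.5351, γ^t·E[r] = 0.830700, running G = 8.816650
t=6: π = [0.1757, 0.2194, 0.2003, 0.2018, 0.2028], E[r] = 2.5351, γ^t·E[r] = 0.664574, running G = 9.481224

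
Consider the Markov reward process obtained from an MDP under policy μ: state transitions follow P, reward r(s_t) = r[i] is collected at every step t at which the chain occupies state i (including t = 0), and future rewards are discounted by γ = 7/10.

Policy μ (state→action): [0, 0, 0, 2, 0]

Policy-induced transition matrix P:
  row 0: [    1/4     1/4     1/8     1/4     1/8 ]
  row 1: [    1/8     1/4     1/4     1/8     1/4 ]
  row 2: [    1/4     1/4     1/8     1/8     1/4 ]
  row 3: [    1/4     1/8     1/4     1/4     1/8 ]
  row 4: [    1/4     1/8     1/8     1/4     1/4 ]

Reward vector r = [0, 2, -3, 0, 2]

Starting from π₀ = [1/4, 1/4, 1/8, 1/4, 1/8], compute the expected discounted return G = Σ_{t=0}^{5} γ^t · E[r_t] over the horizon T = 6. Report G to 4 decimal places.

G = 0.8611

t=0: π = [0.2500, 0.2500, 0.1250, 0.2500, 0.1250], E[r] = 0.3750, γ^t·E[r] = 0.375000, running G = 0.375000
t=1: π = [0.2188, 0.2031, 0.1875, 0.2031, 0.1875], E[r] = 0.2188, γ^t·E[r] = 0.153125, running G = 0.528125
t=2: π = [0.2246, 0.2012, 0.1758, 0.2012, 0.1973], E[r] = 0.2695, γ^t·E[r] = 0.132070, running G = 0.660195
t=3: π = [0.2249, 0.2002, 0.1753, 0.2029, 0.1968], E[r] = 0.2681, γ^t·E[r] = 0.091947, running G = 0.752142
t=4: π = [0.2250, 0.2000, 0.1754, 0.2031, 0.1965], E[r] = 0.2670, γ^t·E[r] = 0.064106, running G = 0.816248
t=5: π = [0.2250, 0.2001, 0.1754, 0.2031, 0.1965], E[r] = 0.2669, γ^t·E[r] = 0.044862, running G = 0.861111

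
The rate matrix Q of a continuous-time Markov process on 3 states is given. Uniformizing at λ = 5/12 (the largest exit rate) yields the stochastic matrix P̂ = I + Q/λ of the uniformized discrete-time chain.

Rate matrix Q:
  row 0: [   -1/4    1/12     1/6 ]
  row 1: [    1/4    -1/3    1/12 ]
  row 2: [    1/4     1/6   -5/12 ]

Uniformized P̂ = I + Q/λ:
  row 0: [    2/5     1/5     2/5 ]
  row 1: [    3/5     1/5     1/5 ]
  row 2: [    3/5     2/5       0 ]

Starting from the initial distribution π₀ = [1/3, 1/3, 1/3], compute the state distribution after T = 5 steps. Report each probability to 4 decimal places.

π = [0.5001, 0.2502, 0.2497]

t=0: π = [0.3333, 0.3333, 0.3333]
t=1: π = [0.5333, 0.2667, 0.2000]
t=2: π = [0.4933, 0.2400, 0.2667]
t=3: π = [0.5013, 0.2533, 0.2453]
t=4: π = [0.4997, 0.2491, 0.2512]
t=5: π = [0.5001, 0.2502, 0.2497]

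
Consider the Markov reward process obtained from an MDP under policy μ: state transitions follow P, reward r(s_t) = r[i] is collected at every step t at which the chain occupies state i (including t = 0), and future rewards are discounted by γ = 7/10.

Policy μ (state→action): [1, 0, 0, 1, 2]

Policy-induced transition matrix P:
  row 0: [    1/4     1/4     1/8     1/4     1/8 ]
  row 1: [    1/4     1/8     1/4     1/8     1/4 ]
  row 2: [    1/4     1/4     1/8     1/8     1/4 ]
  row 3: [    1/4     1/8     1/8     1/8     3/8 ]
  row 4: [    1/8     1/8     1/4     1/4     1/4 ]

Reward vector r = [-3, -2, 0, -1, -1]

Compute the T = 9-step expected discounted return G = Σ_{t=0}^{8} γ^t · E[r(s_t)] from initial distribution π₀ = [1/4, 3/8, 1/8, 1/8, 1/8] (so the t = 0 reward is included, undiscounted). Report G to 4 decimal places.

G = -4.9231

t=0: π = [0.2500, 0.3750, 0.1250, 0.1250, 0.1250], E[r] = -1.7500, γ^t·E[r] = -1.750000, running G = -1.750000
t=1: π = [0.2344, 0.1719, 0.1875, 0.1719, 0.2344], E[r] = -1.4531, γ^t·E[r] = -1.017188, running G = -2.767188
t=2: π = [0.2207, 0.1777, 0.1758, 0.1836, 0.2422], E[r] = -1.4434, γ^t·E[r] = -0.707246, running G = -3.474434
t=3: π = [0.2197, 0.1746, 0.1775, 0.1829, 0.2454], E[r] = -1.4365, γ^t·E[r] = -0.492728, running G = -3.967161
t=4: π = [0.2193, 0.1747, 0.1775, 0.1831, 0.2454], E[r] = -1.4358, γ^t·E[r] = -0.344741, running G = -4.311902
t=5: π = [0.2193, 0.1746, 0.1775, 0.1831, 0.2455], E[r] = -1.4357, γ^t·E[r] = -0.241306, running G = -4.553208
t=6: π = [0.2193, 0.1746, 0.1775, 0.1831, 0.2455], E[r] = -1.4357, γ^t·E[r] = -0.168912, running G = -4.722120
t=7: π = [0.2193, 0.1746, 0.1775, 0.1831, 0.2455], E[r] = -1.4357, γ^t·E[r] = -0.118238, running G = -4.840358
t=8: π = [0.2193, 0.1746, 0.1775, 0.1831, 0.2455], E[r] = -1.4357, γ^t·E[r] = -0.082767, running G = -4.923125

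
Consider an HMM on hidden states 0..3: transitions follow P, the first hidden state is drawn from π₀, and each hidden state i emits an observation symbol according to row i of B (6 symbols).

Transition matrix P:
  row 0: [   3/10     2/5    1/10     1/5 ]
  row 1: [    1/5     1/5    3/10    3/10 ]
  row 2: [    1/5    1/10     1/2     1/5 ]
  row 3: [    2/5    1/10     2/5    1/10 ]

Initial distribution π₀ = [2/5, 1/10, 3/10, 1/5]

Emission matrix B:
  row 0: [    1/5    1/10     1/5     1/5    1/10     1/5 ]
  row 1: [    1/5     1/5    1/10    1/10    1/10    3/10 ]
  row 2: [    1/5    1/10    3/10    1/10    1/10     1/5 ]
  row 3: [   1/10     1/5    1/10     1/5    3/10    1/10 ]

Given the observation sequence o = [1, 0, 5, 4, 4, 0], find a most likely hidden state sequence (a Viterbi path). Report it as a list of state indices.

t=0: δ = [4.000e-02, 2.000e-02, 3.000e-02, 4.000e-02]  (obs o_0=1)
t=1: δ = [3.200e-03, 3.200e-03, 3.200e-03, 8.000e-04]  ψ = [3, 0, 3, 0]  (obs o_1=0)
t=2: δ = [1.920e-04, 3.840e-04, 3.200e-04, 9.600e-05]  ψ = [0, 0, 2, 1]  (obs o_2=5)
t=3: δ = [7.680e-06, 7.680e-06, 1.600e-05, 3.456e-05]  ψ = [1, 0, 2, 1]  (obs o_3=4)
t=4: δ = [1.382e-06, 3.456e-07, 1.382e-06, 1.037e-06]  ψ = [3, 3, 3, 3]  (obs o_4=4)
t=5: δ = [8.294e-08, 1.106e-07, 1.382e-07, 2.765e-08]  ψ = [0, 0, 2, 0]  (obs o_5=0)
backtrack: best end state = 2; path = [3, 0, 1, 3, 2, 2]

path = [3, 0, 1, 3, 2, 2]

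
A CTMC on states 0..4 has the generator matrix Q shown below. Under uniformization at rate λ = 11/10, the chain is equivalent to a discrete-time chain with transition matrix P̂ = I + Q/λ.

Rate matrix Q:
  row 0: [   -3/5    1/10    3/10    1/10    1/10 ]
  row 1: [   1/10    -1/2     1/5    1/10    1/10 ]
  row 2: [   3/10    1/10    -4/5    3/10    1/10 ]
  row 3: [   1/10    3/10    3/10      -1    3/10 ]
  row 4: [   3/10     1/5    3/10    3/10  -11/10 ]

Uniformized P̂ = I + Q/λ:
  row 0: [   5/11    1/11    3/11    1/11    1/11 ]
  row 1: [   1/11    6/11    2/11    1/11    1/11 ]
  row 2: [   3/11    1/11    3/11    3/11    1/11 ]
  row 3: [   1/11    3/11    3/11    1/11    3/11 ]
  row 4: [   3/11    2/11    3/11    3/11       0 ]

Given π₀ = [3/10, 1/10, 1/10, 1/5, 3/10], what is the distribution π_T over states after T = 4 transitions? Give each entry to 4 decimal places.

t=0: π = [0.3000, 0.1000, 0.1000, 0.2000, 0.3000]
t=1: π = [0.2727, 0.2000, 0.2636, 0.1636, 0.1000]
t=2: π = [0.2562, 0.2207, 0.2545, 0.1570, 0.1116]
t=3: π = [0.2506, 0.2299, 0.2527, 0.1575, 0.1093]
t=4: π = [0.2479, 0.2340, 0.2518, 0.1567, 0.1096]

π = [0.2479, 0.2340, 0.2518, 0.1567, 0.1096]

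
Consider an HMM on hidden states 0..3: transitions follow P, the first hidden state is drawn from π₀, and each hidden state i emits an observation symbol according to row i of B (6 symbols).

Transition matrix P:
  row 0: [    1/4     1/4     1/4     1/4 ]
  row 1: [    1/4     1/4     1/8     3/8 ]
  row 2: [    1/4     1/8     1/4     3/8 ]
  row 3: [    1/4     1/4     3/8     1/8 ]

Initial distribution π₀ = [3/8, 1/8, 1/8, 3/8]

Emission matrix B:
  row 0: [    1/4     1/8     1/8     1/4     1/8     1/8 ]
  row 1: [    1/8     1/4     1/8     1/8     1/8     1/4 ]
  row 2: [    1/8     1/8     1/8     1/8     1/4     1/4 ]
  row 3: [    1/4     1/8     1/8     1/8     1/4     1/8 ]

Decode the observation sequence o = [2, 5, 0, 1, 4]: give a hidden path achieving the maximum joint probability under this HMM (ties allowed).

path = [3, 2, 3, 1, 3]

t=0: δ = [4.688e-02, 1.562e-02, 1.562e-02, 4.688e-02]  (obs o_0=2)
t=1: δ = [1.465e-03, 2.930e-03, 4.395e-03, 1.465e-03]  ψ = [0, 0, 3, 0]  (obs o_1=5)
t=2: δ = [2.747e-04, 9.155e-05, 1.373e-04, 4.120e-04]  ψ = [2, 1, 2, 2]  (obs o_2=0)
t=3: δ = [1.287e-05, 2.575e-05, 1.931e-05, 8.583e-06]  ψ = [3, 3, 3, 0]  (obs o_3=1)
t=4: δ = [8.047e-07, 8.047e-07, 1.207e-06, 2.414e-06]  ψ = [1, 1, 2, 1]  (obs o_4=4)
backtrack: best end state = 3; path = [3, 2, 3, 1, 3]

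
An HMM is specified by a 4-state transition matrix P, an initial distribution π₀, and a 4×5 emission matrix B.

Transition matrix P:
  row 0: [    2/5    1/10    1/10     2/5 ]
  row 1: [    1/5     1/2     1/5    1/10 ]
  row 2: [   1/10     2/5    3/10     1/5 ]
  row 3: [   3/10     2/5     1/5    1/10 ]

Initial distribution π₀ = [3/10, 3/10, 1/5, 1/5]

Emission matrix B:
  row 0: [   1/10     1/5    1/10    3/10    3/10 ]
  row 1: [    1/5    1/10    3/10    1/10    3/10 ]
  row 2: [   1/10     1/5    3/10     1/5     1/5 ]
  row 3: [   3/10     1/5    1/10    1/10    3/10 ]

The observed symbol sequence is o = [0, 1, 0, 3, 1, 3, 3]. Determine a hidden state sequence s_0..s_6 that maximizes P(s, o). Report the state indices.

path = [3, 0, 3, 0, 0, 0, 0]

t=0: δ = [3.000e-02, 6.000e-02, 2.000e-02, 6.000e-02]  (obs o_0=0)
t=1: δ = [3.600e-03, 3.000e-03, 2.400e-03, 2.400e-03]  ψ = [3, 1, 1, 0]  (obs o_1=1)
t=2: δ = [1.440e-04, 3.000e-04, 7.200e-05, 4.320e-04]  ψ = [0, 1, 2, 0]  (obs o_2=0)
t=3: δ = [3.888e-05, 1.728e-05, 1.728e-05, 5.760e-06]  ψ = [3, 3, 3, 0]  (obs o_3=3)
t=4: δ = [3.110e-06, 8.640e-07, 1.037e-06, 3.110e-06]  ψ = [0, 1, 2, 0]  (obs o_4=1)
t=5: δ = [3.732e-07, 1.244e-07, 1.244e-07, 1.244e-07]  ψ = [0, 3, 3, 0]  (obs o_5=3)
t=6: δ = [4.479e-08, 6.221e-09, 7.465e-09, 1.493e-08]  ψ = [0, 1, 0, 0]  (obs o_6=3)
backtrack: best end state = 0; path = [3, 0, 3, 0, 0, 0, 0]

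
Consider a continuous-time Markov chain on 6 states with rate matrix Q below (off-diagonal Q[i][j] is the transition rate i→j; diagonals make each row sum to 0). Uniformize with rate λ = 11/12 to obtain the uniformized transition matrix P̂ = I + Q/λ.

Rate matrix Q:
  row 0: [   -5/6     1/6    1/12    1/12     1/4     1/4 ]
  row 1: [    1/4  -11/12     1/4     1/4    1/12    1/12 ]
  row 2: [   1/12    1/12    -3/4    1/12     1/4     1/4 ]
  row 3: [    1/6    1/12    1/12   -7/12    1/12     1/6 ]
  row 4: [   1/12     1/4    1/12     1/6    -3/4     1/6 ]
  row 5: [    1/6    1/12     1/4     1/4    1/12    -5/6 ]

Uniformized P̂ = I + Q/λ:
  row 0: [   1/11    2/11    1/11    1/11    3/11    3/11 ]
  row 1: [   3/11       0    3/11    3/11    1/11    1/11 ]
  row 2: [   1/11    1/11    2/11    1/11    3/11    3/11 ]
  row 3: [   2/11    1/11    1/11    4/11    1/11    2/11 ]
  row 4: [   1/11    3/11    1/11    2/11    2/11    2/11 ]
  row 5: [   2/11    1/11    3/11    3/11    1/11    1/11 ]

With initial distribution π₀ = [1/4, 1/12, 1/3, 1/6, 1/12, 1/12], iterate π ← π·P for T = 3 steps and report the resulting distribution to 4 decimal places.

π = [0.1503, 0.1219, 0.1615, 0.2207, 0.1628, 0.1828]

t=0: π = [0.2500, 0.0833, 0.3333, 0.1667, 0.0833, 0.0833]
t=1: π = [0.1288, 0.1212, 0.1515, 0.1742, 0.2045, 0.2197]
t=2: π = [0.1488, 0.1288, 0.1667, 0.2190, 0.1605, 0.1763]
t=3: π = [0.1503, 0.1219, 0.1615, 0.2207, 0.1628, 0.1828]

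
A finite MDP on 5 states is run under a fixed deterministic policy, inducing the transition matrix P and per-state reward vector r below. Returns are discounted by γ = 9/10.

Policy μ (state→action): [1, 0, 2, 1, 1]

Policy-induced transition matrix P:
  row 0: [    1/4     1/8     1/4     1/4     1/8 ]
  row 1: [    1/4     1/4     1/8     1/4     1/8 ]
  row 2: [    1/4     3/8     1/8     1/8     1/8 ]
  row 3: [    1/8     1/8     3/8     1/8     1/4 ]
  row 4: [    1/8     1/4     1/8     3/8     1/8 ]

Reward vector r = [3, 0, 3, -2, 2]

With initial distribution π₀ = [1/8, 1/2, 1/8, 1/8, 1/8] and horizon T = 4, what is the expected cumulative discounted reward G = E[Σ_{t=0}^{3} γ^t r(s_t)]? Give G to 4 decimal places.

G = 3.3407

t=0: π = [0.1250, 0.5000, 0.1250, 0.1250, 0.1250], E[r] = 0.7500, γ^t·E[r] = 0.750000, running G = 0.750000
t=1: π = [0.2188, 0.2344, 0.1719, 0.2344, 0.1406], E[r] = 0.9844, γ^t·E[r] = 0.885938, running G = 1.635938
t=2: π = [0.2031, 0.2148, 0.2109, 0.2168, 0.1543], E[r] = 1.1172, γ^t·E[r] = 0.904922, running G = 2.540859
t=3: π = [0.2036, 0.2239, 0.2046, 0.2158, 0.1521], E[r] = 1.0972, γ^t·E[r] = 0.799835, running G = 3.340695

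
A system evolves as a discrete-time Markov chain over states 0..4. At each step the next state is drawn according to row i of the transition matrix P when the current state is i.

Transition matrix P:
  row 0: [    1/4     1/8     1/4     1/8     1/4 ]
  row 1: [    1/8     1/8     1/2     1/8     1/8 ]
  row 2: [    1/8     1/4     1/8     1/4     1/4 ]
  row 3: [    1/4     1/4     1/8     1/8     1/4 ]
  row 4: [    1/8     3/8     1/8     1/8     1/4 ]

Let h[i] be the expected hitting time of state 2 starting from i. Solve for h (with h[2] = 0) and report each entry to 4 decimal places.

First-step conditioning: h[2] = 0; for i ≠ 2, h[i] = 1 + Σ_k P[i][k]·h[k].
  h[0] = 1 + 1/4·h[0] + 1/8·h[1] + 1/8·h[3] + 1/4·h[4]
  h[1] = 1 + 1/8·h[0] + 1/8·h[1] + 1/8·h[3] + 1/8·h[4]
  h[3] = 1 + 1/4·h[0] + 1/4·h[1] + 1/8·h[3] + 1/4·h[4]
  h[4] = 1 + 1/8·h[0] + 3/8·h[1] + 1/8·h[3] + 1/4·h[4]
Solving the 4×4 linear system over states ≠ 2 gives exactly h = [4224/1079, 3136/1079, 0, 4616/1079, 4480/1079] (h[2] = 0 is the target).

h = [3.9147, 2.9064, 0.0000, 4.2780, 4.1520]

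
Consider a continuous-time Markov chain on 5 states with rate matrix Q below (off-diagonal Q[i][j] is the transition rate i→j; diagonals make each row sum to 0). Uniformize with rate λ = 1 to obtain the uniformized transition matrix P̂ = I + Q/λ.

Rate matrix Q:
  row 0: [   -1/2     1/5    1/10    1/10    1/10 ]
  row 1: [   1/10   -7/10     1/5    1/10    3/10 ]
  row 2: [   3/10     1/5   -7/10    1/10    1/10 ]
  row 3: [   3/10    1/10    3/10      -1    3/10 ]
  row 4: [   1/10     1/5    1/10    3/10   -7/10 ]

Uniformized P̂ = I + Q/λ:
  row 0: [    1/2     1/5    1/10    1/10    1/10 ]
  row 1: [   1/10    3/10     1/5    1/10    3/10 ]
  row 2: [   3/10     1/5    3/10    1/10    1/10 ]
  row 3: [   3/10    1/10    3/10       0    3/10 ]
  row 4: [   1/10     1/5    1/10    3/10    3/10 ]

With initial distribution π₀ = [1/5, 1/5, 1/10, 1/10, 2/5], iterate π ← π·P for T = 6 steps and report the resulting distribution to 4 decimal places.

π = [0.2706, 0.2079, 0.1833, 0.1290, 0.2093]

t=0: π = [0.2000, 0.2000, 0.1000, 0.1000, 0.4000]
t=1: π = [0.2200, 0.2100, 0.1600, 0.1700, 0.2400]
t=2: π = [0.2540, 0.2040, 0.1870, 0.1310, 0.2240]
t=3: π = [0.2652, 0.2073, 0.1840, 0.1317, 0.2118]
t=4: π = [0.2692, 0.2076, 0.1839, 0.1292, 0.2102]
t=5: π = [0.2703, 0.2078, 0.1834, 0.1291, 0.2094]
t=6: π = [0.2706, 0.2079, 0.1833, 0.1290, 0.2093]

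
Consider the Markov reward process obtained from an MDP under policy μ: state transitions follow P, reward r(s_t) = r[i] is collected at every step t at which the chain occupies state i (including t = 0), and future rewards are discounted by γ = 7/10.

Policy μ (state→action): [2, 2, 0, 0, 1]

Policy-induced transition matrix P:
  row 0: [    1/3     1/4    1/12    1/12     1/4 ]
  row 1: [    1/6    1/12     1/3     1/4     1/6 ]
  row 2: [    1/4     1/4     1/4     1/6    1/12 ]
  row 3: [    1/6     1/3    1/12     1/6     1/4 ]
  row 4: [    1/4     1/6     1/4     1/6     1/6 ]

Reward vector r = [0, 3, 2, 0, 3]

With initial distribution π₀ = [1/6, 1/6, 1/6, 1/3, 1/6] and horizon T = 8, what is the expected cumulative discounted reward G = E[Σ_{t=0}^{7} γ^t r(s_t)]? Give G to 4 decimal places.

t=0: π = [0.1667, 0.1667, 0.1667, 0.3333, 0.1667], E[r] = 1.3333, γ^t·E[r] = 1.333333, running G = 1.333333
t=1: π = [0.2222, 0.2361, 0.1806, 0.1667, 0.1944], E[r] = 1.6528, γ^t·E[r] = 1.156944, running G = 2.490278
t=2: π = [0.2350, 0.2083, 0.2049, 0.1678, 0.1840], E[r] = 1.5868, γ^t·E[r] = 0.777535, running G = 3.267813
t=3: π = [0.2382, 0.2139, 0.2002, 0.1644, 0.1832], E[r] = 1.5917, γ^t·E[r] = 0.545962, running G = 3.813774
t=4: π = [0.2383, 0.2128, 0.2007, 0.1646, 0.1835], E[r] = 1.5904, γ^t·E[r] = 0.381855, running G = 4.195629
t=5: π = [0.2384, 0.2130, 0.2006, 0.1645, 0.1835], E[r] = 1.5906, γ^t·E[r] = 0.267330, running G = 4.462959
t=6: π = [0.2384, 0.2129, 0.2006, 0.1645, 0.1835], E[r] = 1.5905, γ^t·E[r] = 0.187126, running G = 4.650085
t=7: π = [0.2384, 0.2129, 0.2006, 0.1645, 0.1835], E[r] = 1.5906, γ^t·E[r] = 0.130989, running G = 4.781074

G = 4.7811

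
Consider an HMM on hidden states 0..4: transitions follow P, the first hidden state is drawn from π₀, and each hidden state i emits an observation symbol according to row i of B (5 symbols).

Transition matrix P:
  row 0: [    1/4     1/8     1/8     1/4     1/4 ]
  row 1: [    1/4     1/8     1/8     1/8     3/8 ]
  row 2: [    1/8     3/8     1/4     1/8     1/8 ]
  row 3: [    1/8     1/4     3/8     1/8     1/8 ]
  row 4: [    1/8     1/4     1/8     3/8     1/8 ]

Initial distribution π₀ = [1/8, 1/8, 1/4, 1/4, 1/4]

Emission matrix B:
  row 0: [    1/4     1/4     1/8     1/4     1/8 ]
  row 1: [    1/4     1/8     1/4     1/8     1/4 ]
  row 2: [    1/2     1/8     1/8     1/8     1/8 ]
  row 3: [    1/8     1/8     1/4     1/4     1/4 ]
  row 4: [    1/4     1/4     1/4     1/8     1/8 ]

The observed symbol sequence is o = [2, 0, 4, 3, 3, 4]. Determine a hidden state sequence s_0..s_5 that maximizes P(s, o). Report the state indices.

t=0: δ = [1.562e-02, 3.125e-02, 3.125e-02, 6.250e-02, 6.250e-02]  (obs o_0=2)
t=1: δ = [1.953e-03, 3.906e-03, 1.172e-02, 2.930e-03, 2.930e-03]  ψ = [1, 3, 3, 4, 1]  (obs o_1=0)
t=2: δ = [1.831e-04, 1.099e-03, 3.662e-04, 3.662e-04, 1.831e-04]  ψ = [2, 2, 2, 2, 1]  (obs o_2=4)
t=3: δ = [6.866e-05, 1.717e-05, 1.717e-05, 3.433e-05, 5.150e-05]  ψ = [1, 1, 1, 1, 1]  (obs o_3=3)
t=4: δ = [4.292e-06, 1.609e-06, 1.609e-06, 4.828e-06, 2.146e-06]  ψ = [0, 4, 3, 4, 0]  (obs o_4=3)
t=5: δ = [1.341e-07, 3.017e-07, 2.263e-07, 2.682e-07, 1.341e-07]  ψ = [0, 3, 3, 0, 0]  (obs o_5=4)
backtrack: best end state = 1; path = [3, 2, 1, 4, 3, 1]

path = [3, 2, 1, 4, 3, 1]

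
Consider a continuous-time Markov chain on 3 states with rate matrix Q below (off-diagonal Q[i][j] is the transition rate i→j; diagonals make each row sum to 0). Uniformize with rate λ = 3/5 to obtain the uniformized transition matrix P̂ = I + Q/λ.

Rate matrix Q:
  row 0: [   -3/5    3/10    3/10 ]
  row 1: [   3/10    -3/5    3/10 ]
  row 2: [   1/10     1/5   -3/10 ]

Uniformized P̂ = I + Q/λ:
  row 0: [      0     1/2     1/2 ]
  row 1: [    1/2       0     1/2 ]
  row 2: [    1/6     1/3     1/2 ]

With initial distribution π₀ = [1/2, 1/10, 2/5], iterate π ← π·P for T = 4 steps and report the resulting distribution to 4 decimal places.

π = [0.2354, 0.2646, 0.5000]

t=0: π = [0.5000, 0.1000, 0.4000]
t=1: π = [0.1167, 0.3833, 0.5000]
t=2: π = [0.2750, 0.2250, 0.5000]
t=3: π = [0.1958, 0.3042, 0.5000]
t=4: π = [0.2354, 0.2646, 0.5000]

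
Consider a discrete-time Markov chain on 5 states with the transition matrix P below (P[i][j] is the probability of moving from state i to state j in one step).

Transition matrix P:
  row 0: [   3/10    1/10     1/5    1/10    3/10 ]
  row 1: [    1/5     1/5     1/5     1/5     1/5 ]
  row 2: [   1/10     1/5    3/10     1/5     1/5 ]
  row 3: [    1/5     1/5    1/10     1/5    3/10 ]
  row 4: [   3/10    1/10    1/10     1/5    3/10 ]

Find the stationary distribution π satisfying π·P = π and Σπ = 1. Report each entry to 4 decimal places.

Balance equations π_j = Σ_i π_i·P[i][j]:
  π_0 = 3/10·π_0 + 1/5·π_1 + 1/10·π_2 + 1/5·π_3 + 3/10·π_4
  π_1 = 1/10·π_0 + 1/5·π_1 + 1/5·π_2 + 1/5·π_3 + 1/10·π_4
  π_2 = 1/5·π_0 + 1/5·π_1 + 3/10·π_2 + 1/10·π_3 + 1/10·π_4
  π_3 = 1/10·π_0 + 1/5·π_1 + 1/5·π_2 + 1/5·π_3 + 1/5·π_4
  normalize: π_0 + π_1 + π_2 + π_3 + π_4 = 1
Solving the linear system gives exactly π = [1678/7209, 1081/7209, 14/81, 1274/7209, 1930/7209].

π = [0.2328, 0.1500, 0.1728, 0.1767, 0.2677]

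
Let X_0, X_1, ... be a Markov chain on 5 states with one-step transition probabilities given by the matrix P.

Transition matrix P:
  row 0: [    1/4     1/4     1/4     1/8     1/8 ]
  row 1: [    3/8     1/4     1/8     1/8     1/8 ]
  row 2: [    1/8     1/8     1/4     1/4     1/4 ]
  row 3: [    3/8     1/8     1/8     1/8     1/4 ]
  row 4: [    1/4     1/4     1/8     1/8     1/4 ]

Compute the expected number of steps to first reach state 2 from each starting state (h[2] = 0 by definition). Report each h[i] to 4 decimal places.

h = [5.4057, 6.0814, 0.0000, 6.0935, 6.1780]

First-step conditioning: h[2] = 0; for i ≠ 2, h[i] = 1 + Σ_k P[i][k]·h[k].
  h[0] = 1 + 1/4·h[0] + 1/4·h[1] + 1/8·h[3] + 1/8·h[4]
  h[1] = 1 + 3/8·h[0] + 1/4·h[1] + 1/8·h[3] + 1/8·h[4]
  h[3] = 1 + 3/8·h[0] + 1/8·h[1] + 1/8·h[3] + 1/4·h[4]
  h[4] = 1 + 1/4·h[0] + 1/4·h[1] + 1/8·h[3] + 1/4·h[4]
Solving the 4×4 linear system over states ≠ 2 gives exactly h = [3584/663, 1344/221, 0, 4040/663, 4096/663] (h[2] = 0 is the target).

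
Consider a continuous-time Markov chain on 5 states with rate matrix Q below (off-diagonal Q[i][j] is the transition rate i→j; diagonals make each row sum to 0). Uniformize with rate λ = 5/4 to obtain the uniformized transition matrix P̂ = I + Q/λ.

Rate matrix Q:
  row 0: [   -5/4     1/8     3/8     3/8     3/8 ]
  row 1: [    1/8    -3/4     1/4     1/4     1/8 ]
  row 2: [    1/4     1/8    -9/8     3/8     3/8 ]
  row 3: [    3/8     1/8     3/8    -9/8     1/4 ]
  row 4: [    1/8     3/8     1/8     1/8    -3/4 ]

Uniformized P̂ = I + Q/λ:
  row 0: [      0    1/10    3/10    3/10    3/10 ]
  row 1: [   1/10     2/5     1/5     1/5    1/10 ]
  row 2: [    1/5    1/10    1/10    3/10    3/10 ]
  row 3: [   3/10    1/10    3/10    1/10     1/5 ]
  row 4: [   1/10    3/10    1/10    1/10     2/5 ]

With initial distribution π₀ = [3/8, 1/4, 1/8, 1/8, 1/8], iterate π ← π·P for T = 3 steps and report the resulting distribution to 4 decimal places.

t=0: π = [0.3750, 0.2500, 0.1250, 0.1250, 0.1250]
t=1: π = [0.1000, 0.2000, 0.2250, 0.2250, 0.2500]
t=2: π = [0.1575, 0.2100, 0.1850, 0.1850, 0.2625]
t=3: π = [0.1398, 0.2155, 0.1895, 0.1895, 0.2658]

π = [0.1398, 0.2155, 0.1895, 0.1895, 0.2658]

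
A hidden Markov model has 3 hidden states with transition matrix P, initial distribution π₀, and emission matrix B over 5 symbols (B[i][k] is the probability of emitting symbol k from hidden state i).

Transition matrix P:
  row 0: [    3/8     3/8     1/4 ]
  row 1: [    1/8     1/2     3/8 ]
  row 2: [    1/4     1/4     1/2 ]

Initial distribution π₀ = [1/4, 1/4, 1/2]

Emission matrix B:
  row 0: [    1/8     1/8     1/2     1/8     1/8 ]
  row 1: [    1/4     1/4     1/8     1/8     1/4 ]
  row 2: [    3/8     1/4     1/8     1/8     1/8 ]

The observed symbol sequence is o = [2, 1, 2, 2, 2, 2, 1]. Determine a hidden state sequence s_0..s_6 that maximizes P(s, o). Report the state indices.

t=0: δ = [1.250e-01, 3.125e-02, 6.250e-02]  (obs o_0=2)
t=1: δ = [5.859e-03, 1.172e-02, 7.812e-03]  ψ = [0, 0, 0]  (obs o_1=1)
t=2: δ = [1.099e-03, 7.324e-04, 5.493e-04]  ψ = [0, 1, 1]  (obs o_2=2)
t=3: δ = [2.060e-04, 5.150e-05, 3.433e-05]  ψ = [0, 0, 0]  (obs o_3=2)
t=4: δ = [3.862e-05, 9.656e-06, 6.437e-06]  ψ = [0, 0, 0]  (obs o_4=2)
t=5: δ = [7.242e-06, 1.810e-06, 1.207e-06]  ψ = [0, 0, 0]  (obs o_5=2)
t=6: δ = [3.395e-07, 6.789e-07, 4.526e-07]  ψ = [0, 0, 0]  (obs o_6=1)
backtrack: best end state = 1; path = [0, 0, 0, 0, 0, 0, 1]

path = [0, 0, 0, 0, 0, 0, 1]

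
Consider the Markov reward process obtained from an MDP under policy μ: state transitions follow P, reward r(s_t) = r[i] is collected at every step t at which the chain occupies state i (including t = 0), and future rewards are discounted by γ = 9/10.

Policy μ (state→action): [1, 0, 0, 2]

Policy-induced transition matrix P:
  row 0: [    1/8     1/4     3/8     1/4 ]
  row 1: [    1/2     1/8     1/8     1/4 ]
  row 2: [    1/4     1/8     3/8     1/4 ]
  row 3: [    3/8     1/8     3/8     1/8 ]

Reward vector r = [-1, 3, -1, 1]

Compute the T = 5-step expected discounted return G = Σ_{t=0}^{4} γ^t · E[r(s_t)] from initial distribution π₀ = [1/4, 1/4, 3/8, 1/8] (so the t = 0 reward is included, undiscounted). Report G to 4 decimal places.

t=0: π = [0.2500, 0.2500, 0.3750, 0.1250], E[r] = 0.2500, γ^t·E[r] = 0.250000, running G = 0.250000
t=1: π = [0.2969, 0.1563, 0.3125, 0.2344], E[r] = 0.0938, γ^t·E[r] = 0.084375, running G = 0.334375
t=2: π = [0.2813, 0.1621, 0.3359, 0.2207], E[r] = 0.0898, γ^t·E[r] = 0.072773, running G = 0.407148
t=3: π = [0.2830, 0.1602, 0.3345, 0.2224], E[r] = 0.0854, γ^t·E[r] = 0.062292, running G = 0.469441
t=4: π = [0.2825, 0.1604, 0.3350, 0.2222], E[r] = 0.0859, γ^t·E[r] = 0.056344, running G = 0.525784

G = 0.5258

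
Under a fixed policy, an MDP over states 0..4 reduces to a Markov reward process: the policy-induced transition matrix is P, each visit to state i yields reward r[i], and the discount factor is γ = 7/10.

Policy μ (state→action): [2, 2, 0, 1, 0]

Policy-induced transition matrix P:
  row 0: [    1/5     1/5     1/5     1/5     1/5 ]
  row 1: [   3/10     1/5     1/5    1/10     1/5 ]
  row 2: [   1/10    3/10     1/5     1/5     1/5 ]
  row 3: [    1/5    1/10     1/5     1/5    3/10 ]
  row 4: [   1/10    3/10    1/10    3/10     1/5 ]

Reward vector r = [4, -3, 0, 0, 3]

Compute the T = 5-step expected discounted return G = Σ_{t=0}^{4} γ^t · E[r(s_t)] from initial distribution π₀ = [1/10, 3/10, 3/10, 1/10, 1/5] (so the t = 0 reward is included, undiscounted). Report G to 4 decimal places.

t=0: π = [0.1000, 0.3000, 0.3000, 0.1000, 0.2000], E[r] = 0.1000, γ^t·E[r] = 0.100000, running G = 0.100000
t=1: π = [0.1800, 0.2400, 0.1800, 0.1900, 0.2100], E[r] = 0.6300, γ^t·E[r] = 0.441000, running G = 0.541000
t=2: π = [0.1850, 0.2200, 0.1790, 0.1970, 0.2190], E[r] = 0.7370, γ^t·E[r] = 0.361130, running G = 0.902130
t=3: π = [0.1822, 0.2201, 0.1781, 0.1999, 0.2197], E[r] = 0.7276, γ^t·E[r] = 0.249567, running G = 1.151697
t=4: π = [0.1822, 0.2198, 0.1780, 0.2000, 0.2200], E[r] = 0.7295, γ^t·E[r] = 0.175158, running G = 1.326855

G = 1.3269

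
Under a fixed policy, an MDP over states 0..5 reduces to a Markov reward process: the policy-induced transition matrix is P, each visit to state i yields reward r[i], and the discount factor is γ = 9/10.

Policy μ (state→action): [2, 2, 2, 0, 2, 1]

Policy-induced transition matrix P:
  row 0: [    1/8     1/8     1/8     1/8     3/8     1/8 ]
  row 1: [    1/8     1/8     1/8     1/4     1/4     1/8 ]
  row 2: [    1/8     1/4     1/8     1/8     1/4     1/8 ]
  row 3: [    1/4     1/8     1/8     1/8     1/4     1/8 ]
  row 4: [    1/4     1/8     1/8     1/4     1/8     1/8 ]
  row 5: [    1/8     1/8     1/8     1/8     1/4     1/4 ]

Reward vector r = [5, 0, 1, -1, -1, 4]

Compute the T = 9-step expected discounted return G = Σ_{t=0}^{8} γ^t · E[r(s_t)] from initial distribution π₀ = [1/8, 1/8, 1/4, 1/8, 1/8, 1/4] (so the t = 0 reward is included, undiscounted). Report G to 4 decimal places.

t=0: π = [0.1250, 0.1250, 0.2500, 0.1250, 0.1250, 0.2500], E[r] = 1.6250, γ^t·E[r] = 1.625000, running G = 1.625000
t=1: π = [0.1563, 0.1563, 0.1250, 0.1563, 0.2500, 0.1563], E[r] = 1.1250, γ^t·E[r] = 1.012500, running G = 2.637500
t=2: π = [0.1758, 0.1406, 0.1250, 0.1758, 0.2383, 0.1445], E[r] = 1.1680, γ^t·E[r] = 0.946055, running G = 3.583555
t=3: π = [0.1768, 0.1406, 0.1250, 0.1724, 0.2422, 0.1431], E[r] = 1.1665, γ^t·E[r] = 0.850381, running G = 4.433936
t=4: π = [0.1768, 0.1406, 0.1250, 0.1729, 0.2418, 0.1429], E[r] = 1.1660, γ^t·E[r] = 0.764983, running G = 5.198919
t=5: π = [0.1768, 0.1406, 0.1250, 0.1728, 0.2419, 0.1429], E[r] = 1.1659, γ^t·E[r] = 0.688471, running G = 5.887390
t=6: π = [0.1768, 0.1406, 0.1250, 0.1728, 0.2419, 0.1429], E[r] = 1.1659, γ^t·E[r] = 0.619619, running G = 6.507009
t=7: π = [0.1768, 0.1406, 0.1250, 0.1728, 0.2419, 0.1429], E[r] = 1.1659, γ^t·E[r] = 0.557657, running G = 7.064666
t=8: π = [0.1768, 0.1406, 0.1250, 0.1728, 0.2419, 0.1429], E[r] = 1.1659, γ^t·E[r] = 0.501891, running G = 7.566558

G = 7.5666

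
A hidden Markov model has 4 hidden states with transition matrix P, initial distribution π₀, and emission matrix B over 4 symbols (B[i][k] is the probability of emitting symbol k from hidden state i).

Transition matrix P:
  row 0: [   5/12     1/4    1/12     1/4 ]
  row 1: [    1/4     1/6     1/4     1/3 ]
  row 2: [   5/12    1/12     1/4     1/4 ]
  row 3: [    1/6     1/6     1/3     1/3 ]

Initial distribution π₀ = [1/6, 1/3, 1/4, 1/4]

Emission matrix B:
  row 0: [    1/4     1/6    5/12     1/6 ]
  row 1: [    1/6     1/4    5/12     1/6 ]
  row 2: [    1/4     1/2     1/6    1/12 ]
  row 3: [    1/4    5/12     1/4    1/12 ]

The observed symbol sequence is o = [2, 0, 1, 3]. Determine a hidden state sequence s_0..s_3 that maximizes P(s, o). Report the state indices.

t=0: δ = [6.944e-02, 1.389e-01, 4.167e-02, 6.250e-02]  (obs o_0=2)
t=1: δ = [8.681e-03, 3.858e-03, 8.681e-03, 1.157e-02]  ψ = [1, 1, 1, 1]  (obs o_1=0)
t=2: δ = [6.028e-04, 5.425e-04, 1.929e-03, 1.608e-03]  ψ = [0, 0, 3, 3]  (obs o_2=1)
t=3: δ = [1.340e-04, 4.465e-05, 4.465e-05, 4.465e-05]  ψ = [2, 3, 3, 3]  (obs o_3=3)
backtrack: best end state = 0; path = [1, 3, 2, 0]

path = [1, 3, 2, 0]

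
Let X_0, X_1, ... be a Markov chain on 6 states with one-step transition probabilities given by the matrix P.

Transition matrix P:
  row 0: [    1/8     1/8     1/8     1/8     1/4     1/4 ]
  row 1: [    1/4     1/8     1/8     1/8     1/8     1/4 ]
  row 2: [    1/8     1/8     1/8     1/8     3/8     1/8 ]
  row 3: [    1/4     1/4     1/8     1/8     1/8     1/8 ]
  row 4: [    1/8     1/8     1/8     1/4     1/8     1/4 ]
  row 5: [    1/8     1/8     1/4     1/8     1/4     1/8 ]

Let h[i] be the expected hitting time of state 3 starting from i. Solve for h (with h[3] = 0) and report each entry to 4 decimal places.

First-step conditioning: h[3] = 0; for i ≠ 3, h[i] = 1 + Σ_k P[i][k]·h[k].
  h[0] = 1 + 1/8·h[0] + 1/8·h[1] + 1/8·h[2] + 1/4·h[4] + 1/4·h[5]
  h[1] = 1 + 1/4·h[0] + 1/8·h[1] + 1/8·h[2] + 1/8·h[4] + 1/4·h[5]
  h[2] = 1 + 1/8·h[0] + 1/8·h[1] + 1/8·h[2] + 3/8·h[4] + 1/8·h[5]
  h[4] = 1 + 1/8·h[0] + 1/8·h[1] + 1/8·h[2] + 1/8·h[4] + 1/4·h[5]
  h[5] = 1 + 1/8·h[0] + 1/8·h[1] + 1/4·h[2] + 1/4·h[4] + 1/8·h[5]
Solving the 5×5 linear system over states ≠ 3 gives exactly h = [42048/6439, 42632/6439, 41472/6439, 0, 37376/6439, 41984/6439] (h[3] = 0 is the target).

h = [6.5302, 6.6209, 6.4408, 0.0000, 5.8046, 6.5203]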